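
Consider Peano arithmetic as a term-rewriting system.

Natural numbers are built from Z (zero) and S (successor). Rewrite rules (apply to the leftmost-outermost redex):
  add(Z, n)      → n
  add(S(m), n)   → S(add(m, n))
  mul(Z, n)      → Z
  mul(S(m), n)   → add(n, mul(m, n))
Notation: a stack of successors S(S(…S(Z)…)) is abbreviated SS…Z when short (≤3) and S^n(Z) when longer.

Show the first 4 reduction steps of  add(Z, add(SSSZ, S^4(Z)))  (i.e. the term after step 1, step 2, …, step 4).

  start: add(Z, add(SSSZ, S^4(Z)))
  step 1: add(SSSZ, S^4(Z))
  step 2: S(add(SSZ, S^4(Z)))
  step 3: S(S(add(SZ, S^4(Z))))
  step 4: S(S(S(add(Z, S^4(Z)))))

Answer: after 4 steps: S(S(S(add(Z, S^4(Z)))))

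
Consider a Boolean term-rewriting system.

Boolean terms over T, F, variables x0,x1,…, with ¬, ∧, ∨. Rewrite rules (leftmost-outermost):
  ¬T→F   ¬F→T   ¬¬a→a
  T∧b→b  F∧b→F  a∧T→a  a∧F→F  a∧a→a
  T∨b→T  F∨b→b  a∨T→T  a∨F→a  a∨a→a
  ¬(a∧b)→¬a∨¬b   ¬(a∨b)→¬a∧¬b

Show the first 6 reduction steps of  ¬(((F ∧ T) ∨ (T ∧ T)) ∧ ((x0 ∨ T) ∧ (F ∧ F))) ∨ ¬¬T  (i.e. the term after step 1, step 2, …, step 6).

  start: ¬(((F ∧ T) ∨ (T ∧ T)) ∧ ((x0 ∨ T) ∧ (F ∧ F))) ∨ ¬¬T
  step 1: (¬((F ∧ T) ∨ (T ∧ T)) ∨ ¬((x0 ∨ T) ∧ (F ∧ F))) ∨ ¬¬T
  step 2: ((¬(F ∧ T) ∧ ¬(T ∧ T)) ∨ ¬((x0 ∨ T) ∧ (F ∧ F))) ∨ ¬¬T
  step 3: (((¬F ∨ ¬T) ∧ ¬(T ∧ T)) ∨ ¬((x0 ∨ T) ∧ (F ∧ F))) ∨ ¬¬T
  step 4: (((T ∨ ¬T) ∧ ¬(T ∧ T)) ∨ ¬((x0 ∨ T) ∧ (F ∧ F))) ∨ ¬¬T
  step 5: ((T ∧ ¬(T ∧ T)) ∨ ¬((x0 ∨ T) ∧ (F ∧ F))) ∨ ¬¬T
  step 6: (¬(T ∧ T) ∨ ¬((x0 ∨ T) ∧ (F ∧ F))) ∨ ¬¬T

Answer: after 6 steps: (¬(T ∧ T) ∨ ¬((x0 ∨ T) ∧ (F ∧ F))) ∨ ¬¬T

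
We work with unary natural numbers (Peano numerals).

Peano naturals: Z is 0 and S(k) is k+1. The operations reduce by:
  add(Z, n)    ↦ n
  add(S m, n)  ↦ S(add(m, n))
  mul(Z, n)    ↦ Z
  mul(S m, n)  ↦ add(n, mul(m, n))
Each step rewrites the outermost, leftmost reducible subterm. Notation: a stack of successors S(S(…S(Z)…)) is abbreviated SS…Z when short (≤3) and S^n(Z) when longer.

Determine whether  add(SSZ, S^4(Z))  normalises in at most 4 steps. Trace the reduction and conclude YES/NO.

Answer: YES — reaches normal form S^6(Z) in 3 ≤ 4 steps

Working:
  start: add(SSZ, S^4(Z))
  [1] S(add(SZ, S^4(Z)))
  [2] S(S(add(Z, S^4(Z))))
  [3] S^6(Z)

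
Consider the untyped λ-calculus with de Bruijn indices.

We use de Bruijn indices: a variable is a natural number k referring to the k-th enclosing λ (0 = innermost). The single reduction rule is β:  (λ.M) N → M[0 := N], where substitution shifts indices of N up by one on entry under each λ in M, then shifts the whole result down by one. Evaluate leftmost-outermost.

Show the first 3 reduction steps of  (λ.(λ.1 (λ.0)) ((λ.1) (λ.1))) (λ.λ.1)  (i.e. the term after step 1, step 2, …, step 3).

  start: (λ.(λ.1 (λ.0)) ((λ.1) (λ.1))) (λ.λ.1)
  [1] (λ.(λ.λ.1) (λ.0)) ((λ.λ.λ.1) (λ.λ.λ.1))
  [2] (λ.λ.1) (λ.0)
  [3] λ.λ.0

Answer: after 3 steps: λ.λ.0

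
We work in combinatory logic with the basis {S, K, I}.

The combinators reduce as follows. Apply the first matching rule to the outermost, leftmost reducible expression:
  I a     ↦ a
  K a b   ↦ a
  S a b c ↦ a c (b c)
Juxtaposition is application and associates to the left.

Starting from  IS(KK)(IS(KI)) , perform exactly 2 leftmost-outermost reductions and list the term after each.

Answer: after 2 steps: S(KK)(S(KI))

Derivation:
  start: IS(KK)(IS(KI))
  [1] S(KK)(IS(KI))
  [2] S(KK)(S(KI))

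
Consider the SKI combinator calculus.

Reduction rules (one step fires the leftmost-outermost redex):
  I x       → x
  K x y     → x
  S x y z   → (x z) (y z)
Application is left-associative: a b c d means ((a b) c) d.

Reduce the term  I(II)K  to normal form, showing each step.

  start: I(II)K
  [1] IIK
  [2] IK
  [3] K

Answer: normal form = K  (in 3 steps)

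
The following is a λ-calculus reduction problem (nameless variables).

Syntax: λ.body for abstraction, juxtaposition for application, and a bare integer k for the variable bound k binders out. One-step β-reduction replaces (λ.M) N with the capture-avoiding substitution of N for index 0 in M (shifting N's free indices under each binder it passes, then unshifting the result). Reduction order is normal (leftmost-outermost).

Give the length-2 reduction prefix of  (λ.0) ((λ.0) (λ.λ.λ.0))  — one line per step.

  start: (λ.0) ((λ.0) (λ.λ.λ.0))
  [1] (λ.0) (λ.λ.λ.0)
  [2] λ.λ.λ.0

Answer: after 2 steps: λ.λ.λ.0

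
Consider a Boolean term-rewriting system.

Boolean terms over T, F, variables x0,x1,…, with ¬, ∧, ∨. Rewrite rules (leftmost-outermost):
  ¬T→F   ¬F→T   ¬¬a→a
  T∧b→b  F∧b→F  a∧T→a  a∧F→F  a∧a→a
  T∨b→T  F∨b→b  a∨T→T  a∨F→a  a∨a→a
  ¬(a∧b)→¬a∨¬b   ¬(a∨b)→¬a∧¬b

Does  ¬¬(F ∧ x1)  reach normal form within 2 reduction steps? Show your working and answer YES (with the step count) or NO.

Answer: YES — reaches normal form F in 2 ≤ 2 steps

Derivation:
  start: ¬¬(F ∧ x1)
  →1  F ∧ x1
  →2  F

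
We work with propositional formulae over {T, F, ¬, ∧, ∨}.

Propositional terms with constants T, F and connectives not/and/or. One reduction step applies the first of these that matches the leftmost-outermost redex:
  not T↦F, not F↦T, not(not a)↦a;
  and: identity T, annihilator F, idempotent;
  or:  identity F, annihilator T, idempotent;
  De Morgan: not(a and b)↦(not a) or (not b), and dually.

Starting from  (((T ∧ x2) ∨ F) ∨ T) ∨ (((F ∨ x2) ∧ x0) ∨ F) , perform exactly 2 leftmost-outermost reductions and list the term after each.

Answer: after 2 steps: T

Derivation:
  start: (((T ∧ x2) ∨ F) ∨ T) ∨ (((F ∨ x2) ∧ x0) ∨ F)
  step 1: T ∨ (((F ∨ x2) ∧ x0) ∨ F)
  step 2: T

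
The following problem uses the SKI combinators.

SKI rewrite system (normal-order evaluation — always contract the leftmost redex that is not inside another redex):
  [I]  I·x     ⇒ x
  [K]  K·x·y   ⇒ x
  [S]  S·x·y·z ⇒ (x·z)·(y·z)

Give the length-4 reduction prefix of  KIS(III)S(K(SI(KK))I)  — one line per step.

  start: KIS(III)S(K(SI(KK))I)
  step 1: I(III)S(K(SI(KK))I)
  step 2: IIIS(K(SI(KK))I)
  step 3: IIS(K(SI(KK))I)
  step 4: IS(K(SI(KK))I)

Answer: after 4 steps: IS(K(SI(KK))I)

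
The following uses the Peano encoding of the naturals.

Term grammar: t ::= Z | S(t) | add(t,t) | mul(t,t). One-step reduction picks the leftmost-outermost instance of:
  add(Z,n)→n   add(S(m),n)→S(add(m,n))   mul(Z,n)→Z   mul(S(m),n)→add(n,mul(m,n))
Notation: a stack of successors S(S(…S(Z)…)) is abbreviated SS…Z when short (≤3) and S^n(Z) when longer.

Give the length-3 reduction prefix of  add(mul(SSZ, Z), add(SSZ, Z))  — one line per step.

Answer: after 3 steps: add(add(Z, mul(Z, Z)), add(SSZ, Z))

Derivation:
  start: add(mul(SSZ, Z), add(SSZ, Z))
  →1  add(add(Z, mul(SZ, Z)), add(SSZ, Z))
  →2  add(mul(SZ, Z), add(SSZ, Z))
  →3  add(add(Z, mul(Z, Z)), add(SSZ, Z))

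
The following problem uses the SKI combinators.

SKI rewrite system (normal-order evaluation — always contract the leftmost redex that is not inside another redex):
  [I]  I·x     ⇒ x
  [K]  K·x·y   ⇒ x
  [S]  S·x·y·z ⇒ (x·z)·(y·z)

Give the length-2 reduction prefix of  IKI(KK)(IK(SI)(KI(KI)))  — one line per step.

Answer: after 2 steps: I(IK(SI)(KI(KI)))

Derivation:
  start: IKI(KK)(IK(SI)(KI(KI)))
  [1] KI(KK)(IK(SI)(KI(KI)))
  [2] I(IK(SI)(KI(KI)))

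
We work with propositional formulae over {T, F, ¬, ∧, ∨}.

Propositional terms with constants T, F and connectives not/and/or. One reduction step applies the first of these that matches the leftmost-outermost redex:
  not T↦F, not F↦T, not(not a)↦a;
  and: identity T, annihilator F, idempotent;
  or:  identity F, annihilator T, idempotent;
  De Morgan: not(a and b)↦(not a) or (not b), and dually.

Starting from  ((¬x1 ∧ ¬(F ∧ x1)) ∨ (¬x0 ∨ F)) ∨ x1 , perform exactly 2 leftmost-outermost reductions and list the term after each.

Answer: after 2 steps: ((¬x1 ∧ (T ∨ ¬x1)) ∨ (¬x0 ∨ F)) ∨ x1

Derivation:
  start: ((¬x1 ∧ ¬(F ∧ x1)) ∨ (¬x0 ∨ F)) ∨ x1
  step 1: ((¬x1 ∧ (¬F ∨ ¬x1)) ∨ (¬x0 ∨ F)) ∨ x1
  step 2: ((¬x1 ∧ (T ∨ ¬x1)) ∨ (¬x0 ∨ F)) ∨ x1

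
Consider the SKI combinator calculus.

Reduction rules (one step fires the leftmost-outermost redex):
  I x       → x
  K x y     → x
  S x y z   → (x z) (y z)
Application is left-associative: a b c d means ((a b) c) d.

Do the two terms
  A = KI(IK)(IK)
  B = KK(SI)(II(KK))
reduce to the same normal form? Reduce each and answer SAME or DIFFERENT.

Answer: DIFFERENT — A ⇓ K, B ⇓ K(KK)

Derivation:
Term A:
  start: KI(IK)(IK)
  [1] I(IK)
  [2] IK
  [3] K

Term B:
  start: KK(SI)(II(KK))
  [1] K(II(KK))
  [2] K(I(KK))
  [3] K(KK)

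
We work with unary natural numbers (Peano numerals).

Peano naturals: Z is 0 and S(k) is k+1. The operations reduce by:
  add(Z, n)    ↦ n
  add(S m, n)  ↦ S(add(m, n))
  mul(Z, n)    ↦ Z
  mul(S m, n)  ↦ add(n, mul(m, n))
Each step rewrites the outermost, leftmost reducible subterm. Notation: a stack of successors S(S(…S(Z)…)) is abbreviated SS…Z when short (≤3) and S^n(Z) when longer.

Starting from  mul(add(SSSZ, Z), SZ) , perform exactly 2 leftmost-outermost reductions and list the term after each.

  start: mul(add(SSSZ, Z), SZ)
  step 1: mul(S(add(SSZ, Z)), SZ)
  step 2: add(SZ, mul(add(SSZ, Z), SZ))

Answer: after 2 steps: add(SZ, mul(add(SSZ, Z), SZ))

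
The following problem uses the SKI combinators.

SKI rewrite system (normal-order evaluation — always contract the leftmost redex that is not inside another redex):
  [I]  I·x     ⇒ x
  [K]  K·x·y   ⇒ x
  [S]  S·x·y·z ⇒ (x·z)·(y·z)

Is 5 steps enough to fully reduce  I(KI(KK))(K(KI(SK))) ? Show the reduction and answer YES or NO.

Answer: YES — reaches normal form KI in 4 ≤ 5 steps

Derivation:
  start: I(KI(KK))(K(KI(SK)))
  [1] KI(KK)(K(KI(SK)))
  [2] I(K(KI(SK)))
  [3] K(KI(SK))
  [4] KI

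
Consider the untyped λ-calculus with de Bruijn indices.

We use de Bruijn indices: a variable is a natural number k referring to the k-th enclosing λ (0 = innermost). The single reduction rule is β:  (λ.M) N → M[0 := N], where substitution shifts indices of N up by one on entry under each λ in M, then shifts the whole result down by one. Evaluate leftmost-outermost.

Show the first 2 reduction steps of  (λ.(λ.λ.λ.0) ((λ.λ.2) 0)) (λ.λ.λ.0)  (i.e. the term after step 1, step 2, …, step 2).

  start: (λ.(λ.λ.λ.0) ((λ.λ.2) 0)) (λ.λ.λ.0)
  →1  (λ.λ.λ.0) ((λ.λ.λ.λ.λ.0) (λ.λ.λ.0))
  →2  λ.λ.0

Answer: after 2 steps: λ.λ.0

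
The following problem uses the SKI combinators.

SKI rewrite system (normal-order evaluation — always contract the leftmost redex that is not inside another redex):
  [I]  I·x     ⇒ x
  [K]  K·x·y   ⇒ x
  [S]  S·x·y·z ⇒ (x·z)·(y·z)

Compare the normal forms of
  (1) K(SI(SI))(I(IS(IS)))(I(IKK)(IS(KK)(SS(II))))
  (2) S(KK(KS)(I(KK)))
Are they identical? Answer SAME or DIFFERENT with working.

Answer: DIFFERENT — A ⇓ K(SIK), B ⇓ S(K(KK))

Derivation:
Term A:
  start: K(SI(SI))(I(IS(IS)))(I(IKK)(IS(KK)(SS(II))))
  →1  SI(SI)(I(IKK)(IS(KK)(SS(II))))
  →2  I(I(IKK)(IS(KK)(SS(II))))(SI(I(IKK)(IS(KK)(SS(II)))))
  →3  I(IKK)(IS(KK)(SS(II)))(SI(I(IKK)(IS(KK)(SS(II)))))
  →4  IKK(IS(KK)(SS(II)))(SI(I(IKK)(IS(KK)(SS(II)))))
  →5  KK(IS(KK)(SS(II)))(SI(I(IKK)(IS(KK)(SS(II)))))
  →6  K(SI(I(IKK)(IS(KK)(SS(II)))))
  →7  K(SI(IKK(IS(KK)(SS(II)))))
  →8  K(SI(KK(IS(KK)(SS(II)))))
  →9  K(SIK)

Term B:
  start: S(KK(KS)(I(KK)))
  →1  S(K(I(KK)))
  →2  S(K(KK))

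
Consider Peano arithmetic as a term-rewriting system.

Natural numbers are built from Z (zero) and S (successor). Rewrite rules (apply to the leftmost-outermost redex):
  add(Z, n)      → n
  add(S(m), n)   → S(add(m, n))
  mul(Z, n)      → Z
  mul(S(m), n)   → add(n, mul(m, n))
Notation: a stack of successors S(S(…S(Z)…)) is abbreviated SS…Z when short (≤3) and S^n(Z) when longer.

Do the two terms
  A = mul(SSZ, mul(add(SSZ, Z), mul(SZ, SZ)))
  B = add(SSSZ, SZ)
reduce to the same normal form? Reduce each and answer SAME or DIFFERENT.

Answer: SAME — A ⇓ S^4(Z), B ⇓ S^4(Z)

Derivation:
Term A:
  start: mul(SSZ, mul(add(SSZ, Z), mul(SZ, SZ)))
  →1  add(mul(add(SSZ, Z), mul(SZ, SZ)), mul(SZ, mul(add(SSZ, Z), mul(SZ, SZ))))
  →2  add(mul(S(add(SZ, Z)), mul(SZ, SZ)), mul(SZ, mul(add(SSZ, Z), mul(SZ, SZ))))
  →3  add(add(mul(SZ, SZ), mul(add(SZ, Z), mul(SZ, SZ))), mul(SZ, mul(add(SSZ, Z), mul(SZ, SZ))))
  →4  add(add(add(SZ, mul(Z, SZ)), mul(add(SZ, Z), mul(SZ, SZ))), mul(SZ, mul(add(SSZ, Z), mul(SZ, SZ))))
  →5  add(add(S(add(Z, mul(Z, SZ))), mul(add(SZ, Z), mul(SZ, SZ))), mul(SZ, mul(add(SSZ, Z), mul(SZ, SZ))))
  →6  add(S(add(add(Z, mul(Z, SZ)), mul(add(SZ, Z), mul(SZ, SZ)))), mul(SZ, mul(add(SSZ, Z), mul(SZ, SZ))))
  →7  S(add(add(add(Z, mul(Z, SZ)), mul(add(SZ, Z), mul(SZ, SZ))), mul(SZ, mul(add(SSZ, Z), mul(SZ, SZ)))))
  →8  S(add(add(mul(Z, SZ), mul(add(SZ, Z), mul(SZ, SZ))), mul(SZ, mul(add(SSZ, Z), mul(SZ, SZ)))))
  →9  S(add(add(Z, mul(add(SZ, Z), mul(SZ, SZ))), mul(SZ, mul(add(SSZ, Z), mul(SZ, SZ)))))
  →10  S(add(mul(add(SZ, Z), mul(SZ, SZ)), mul(SZ, mul(add(SSZ, Z), mul(SZ, SZ)))))
  →11  S(add(mul(S(add(Z, Z)), mul(SZ, SZ)), mul(SZ, mul(add(SSZ, Z), mul(SZ, SZ)))))
  →12  S(add(add(mul(SZ, SZ), mul(add(Z, Z), mul(SZ, SZ))), mul(SZ, mul(add(SSZ, Z), mul(SZ, SZ)))))
  →13  S(add(add(add(SZ, mul(Z, SZ)), mul(add(Z, Z), mul(SZ, SZ))), mul(SZ, mul(add(SSZ, Z), mul(SZ, SZ)))))
  →14  S(add(add(S(add(Z, mul(Z, SZ))), mul(add(Z, Z), mul(SZ, SZ))), mul(SZ, mul(add(SSZ, Z), mul(SZ, SZ)))))
  →15  S(add(S(add(add(Z, mul(Z, SZ)), mul(add(Z, Z), mul(SZ, SZ)))), mul(SZ, mul(add(SSZ, Z), mul(SZ, SZ)))))
  →16  S(S(add(add(add(Z, mul(Z, SZ)), mul(add(Z, Z), mul(SZ, SZ))), mul(SZ, mul(add(SSZ, Z), mul(SZ, SZ))))))
  →17  S(S(add(add(mul(Z, SZ), mul(add(Z, Z), mul(SZ, SZ))), mul(SZ, mul(add(SSZ, Z), mul(SZ, SZ))))))
  →18  S(S(add(add(Z, mul(add(Z, Z), mul(SZ, SZ))), mul(SZ, mul(add(SSZ, Z), mul(SZ, SZ))))))
  →19  S(S(add(mul(add(Z, Z), mul(SZ, SZ)), mul(SZ, mul(add(SSZ, Z), mul(SZ, SZ))))))
  →20  S(S(add(mul(Z, mul(SZ, SZ)), mul(SZ, mul(add(SSZ, Z), mul(SZ, SZ))))))
  →21  S(S(add(Z, mul(SZ, mul(add(SSZ, Z), mul(SZ, SZ))))))
  →22  S(S(mul(SZ, mul(add(SSZ, Z), mul(SZ, SZ)))))
  →23  S(S(add(mul(add(SSZ, Z), mul(SZ, SZ)), mul(Z, mul(add(SSZ, Z), mul(SZ, SZ))))))
  →24  S(S(add(mul(S(add(SZ, Z)), mul(SZ, SZ)), mul(Z, mul(add(SSZ, Z), mul(SZ, SZ))))))
  →25  S(S(add(add(mul(SZ, SZ), mul(add(SZ, Z), mul(SZ, SZ))), mul(Z, mul(add(SSZ, Z), mul(SZ, SZ))))))
  →26  S(S(add(add(add(SZ, mul(Z, SZ)), mul(add(SZ, Z), mul(SZ, SZ))), mul(Z, mul(add(SSZ, Z), mul(SZ, SZ))))))
  →27  S(S(add(add(S(add(Z, mul(Z, SZ))), mul(add(SZ, Z), mul(SZ, SZ))), mul(Z, mul(add(SSZ, Z), mul(SZ, SZ))))))
  →28  S(S(add(S(add(add(Z, mul(Z, SZ)), mul(add(SZ, Z), mul(SZ, SZ)))), mul(Z, mul(add(SSZ, Z), mul(SZ, SZ))))))
  →29  S(S(S(add(add(add(Z, mul(Z, SZ)), mul(add(SZ, Z), mul(SZ, SZ))), mul(Z, mul(add(SSZ, Z), mul(SZ, SZ)))))))
  →30  S(S(S(add(add(mul(Z, SZ), mul(add(SZ, Z), mul(SZ, SZ))), mul(Z, mul(add(SSZ, Z), mul(SZ, SZ)))))))
  →31  S(S(S(add(add(Z, mul(add(SZ, Z), mul(SZ, SZ))), mul(Z, mul(add(SSZ, Z), mul(SZ, SZ)))))))
  →32  S(S(S(add(mul(add(SZ, Z), mul(SZ, SZ)), mul(Z, mul(add(SSZ, Z), mul(SZ, SZ)))))))
  →33  S(S(S(add(mul(S(add(Z, Z)), mul(SZ, SZ)), mul(Z, mul(add(SSZ, Z), mul(SZ, SZ)))))))
  →34  S(S(S(add(add(mul(SZ, SZ), mul(add(Z, Z), mul(SZ, SZ))), mul(Z, mul(add(SSZ, Z), mul(SZ, SZ)))))))
  →35  S(S(S(add(add(add(SZ, mul(Z, SZ)), mul(add(Z, Z), mul(SZ, SZ))), mul(Z, mul(add(SSZ, Z), mul(SZ, SZ)))))))
  →36  S(S(S(add(add(S(add(Z, mul(Z, SZ))), mul(add(Z, Z), mul(SZ, SZ))), mul(Z, mul(add(SSZ, Z), mul(SZ, SZ)))))))
  →37  S(S(S(add(S(add(add(Z, mul(Z, SZ)), mul(add(Z, Z), mul(SZ, SZ)))), mul(Z, mul(add(SSZ, Z), mul(SZ, SZ)))))))
  →38  S(S(S(S(add(add(add(Z, mul(Z, SZ)), mul(add(Z, Z), mul(SZ, SZ))), mul(Z, mul(add(SSZ, Z), mul(SZ, SZ))))))))
  →39  S(S(S(S(add(add(mul(Z, SZ), mul(add(Z, Z), mul(SZ, SZ))), mul(Z, mul(add(SSZ, Z), mul(SZ, SZ))))))))
  →40  S(S(S(S(add(add(Z, mul(add(Z, Z), mul(SZ, SZ))), mul(Z, mul(add(SSZ, Z), mul(SZ, SZ))))))))
  →41  S(S(S(S(add(mul(add(Z, Z), mul(SZ, SZ)), mul(Z, mul(add(SSZ, Z), mul(SZ, SZ))))))))
  →42  S(S(S(S(add(mul(Z, mul(SZ, SZ)), mul(Z, mul(add(SSZ, Z), mul(SZ, SZ))))))))
  →43  S(S(S(S(add(Z, mul(Z, mul(add(SSZ, Z), mul(SZ, SZ))))))))
  →44  S(S(S(S(mul(Z, mul(add(SSZ, Z), mul(SZ, SZ)))))))
  →45  S^4(Z)

Term B:
  start: add(SSSZ, SZ)
  →1  S(add(SSZ, SZ))
  →2  S(S(add(SZ, SZ)))
  →3  S(S(S(add(Z, SZ))))
  →4  S^4(Z)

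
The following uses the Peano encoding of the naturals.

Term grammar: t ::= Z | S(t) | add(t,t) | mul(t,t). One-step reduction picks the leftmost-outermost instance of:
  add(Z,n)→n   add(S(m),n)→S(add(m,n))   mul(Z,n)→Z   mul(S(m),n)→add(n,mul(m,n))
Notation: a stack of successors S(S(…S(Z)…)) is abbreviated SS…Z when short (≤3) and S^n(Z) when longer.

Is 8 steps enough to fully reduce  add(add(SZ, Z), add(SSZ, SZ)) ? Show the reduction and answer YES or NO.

Answer: YES — reaches normal form S^4(Z) in 7 ≤ 8 steps

Reduction:
  start: add(add(SZ, Z), add(SSZ, SZ))
  step 1: add(S(add(Z, Z)), add(SSZ, SZ))
  step 2: S(add(add(Z, Z), add(SSZ, SZ)))
  step 3: S(add(Z, add(SSZ, SZ)))
  step 4: S(add(SSZ, SZ))
  step 5: S(S(add(SZ, SZ)))
  step 6: S(S(S(add(Z, SZ))))
  step 7: S^4(Z)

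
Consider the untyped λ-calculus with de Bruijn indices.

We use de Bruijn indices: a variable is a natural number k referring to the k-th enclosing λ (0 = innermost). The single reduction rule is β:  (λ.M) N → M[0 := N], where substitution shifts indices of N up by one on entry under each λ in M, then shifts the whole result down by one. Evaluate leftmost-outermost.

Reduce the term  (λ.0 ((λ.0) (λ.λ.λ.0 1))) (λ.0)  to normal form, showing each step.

Answer: normal form = λ.λ.λ.0 1  (in 3 steps)

Derivation:
  start: (λ.0 ((λ.0) (λ.λ.λ.0 1))) (λ.0)
  [1] (λ.0) ((λ.0) (λ.λ.λ.0 1))
  [2] (λ.0) (λ.λ.λ.0 1)
  [3] λ.λ.λ.0 1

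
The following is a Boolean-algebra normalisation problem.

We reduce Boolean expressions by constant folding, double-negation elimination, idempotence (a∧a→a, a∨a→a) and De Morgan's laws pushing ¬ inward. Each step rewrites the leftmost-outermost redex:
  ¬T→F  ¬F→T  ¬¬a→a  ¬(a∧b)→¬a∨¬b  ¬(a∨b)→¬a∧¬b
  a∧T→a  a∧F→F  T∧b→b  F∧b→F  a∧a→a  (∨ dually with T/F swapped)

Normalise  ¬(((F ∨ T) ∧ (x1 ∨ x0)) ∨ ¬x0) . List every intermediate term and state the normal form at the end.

  start: ¬(((F ∨ T) ∧ (x1 ∨ x0)) ∨ ¬x0)
  step 1: ¬((F ∨ T) ∧ (x1 ∨ x0)) ∧ ¬¬x0
  step 2: (¬(F ∨ T) ∨ ¬(x1 ∨ x0)) ∧ ¬¬x0
  step 3: ((¬F ∧ ¬T) ∨ ¬(x1 ∨ x0)) ∧ ¬¬x0
  step 4: ((T ∧ ¬T) ∨ ¬(x1 ∨ x0)) ∧ ¬¬x0
  step 5: (¬T ∨ ¬(x1 ∨ x0)) ∧ ¬¬x0
  step 6: (F ∨ ¬(x1 ∨ x0)) ∧ ¬¬x0
  step 7: ¬(x1 ∨ x0) ∧ ¬¬x0
  step 8: (¬x1 ∧ ¬x0) ∧ ¬¬x0
  step 9: (¬x1 ∧ ¬x0) ∧ x0

Answer: normal form = (¬x1 ∧ ¬x0) ∧ x0  (in 9 steps)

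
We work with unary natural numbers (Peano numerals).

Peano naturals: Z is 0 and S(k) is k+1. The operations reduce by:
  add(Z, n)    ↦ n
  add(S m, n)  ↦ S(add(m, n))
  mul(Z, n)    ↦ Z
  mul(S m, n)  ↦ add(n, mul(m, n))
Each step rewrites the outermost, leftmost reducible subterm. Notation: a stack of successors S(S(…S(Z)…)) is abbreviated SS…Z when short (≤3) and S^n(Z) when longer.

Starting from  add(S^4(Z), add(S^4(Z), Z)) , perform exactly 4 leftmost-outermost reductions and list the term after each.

  start: add(S^4(Z), add(S^4(Z), Z))
  →1  S(add(SSSZ, add(S^4(Z), Z)))
  →2  S(S(add(SSZ, add(S^4(Z), Z))))
  →3  S(S(S(add(SZ, add(S^4(Z), Z)))))
  →4  S(S(S(S(add(Z, add(S^4(Z), Z))))))

Answer: after 4 steps: S(S(S(S(add(Z, add(S^4(Z), Z))))))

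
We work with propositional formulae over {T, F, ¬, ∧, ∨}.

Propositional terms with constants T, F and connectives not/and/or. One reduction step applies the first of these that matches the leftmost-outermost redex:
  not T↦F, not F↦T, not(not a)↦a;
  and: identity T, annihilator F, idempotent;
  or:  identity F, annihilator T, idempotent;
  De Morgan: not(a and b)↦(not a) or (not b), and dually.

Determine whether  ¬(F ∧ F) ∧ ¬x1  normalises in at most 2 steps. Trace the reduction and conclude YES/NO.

  start: ¬(F ∧ F) ∧ ¬x1
  step 1: (¬F ∨ ¬F) ∧ ¬x1
  step 2: ¬F ∧ ¬x1

Answer: NO — after 2 steps the term is ¬F ∧ ¬x1, not yet normal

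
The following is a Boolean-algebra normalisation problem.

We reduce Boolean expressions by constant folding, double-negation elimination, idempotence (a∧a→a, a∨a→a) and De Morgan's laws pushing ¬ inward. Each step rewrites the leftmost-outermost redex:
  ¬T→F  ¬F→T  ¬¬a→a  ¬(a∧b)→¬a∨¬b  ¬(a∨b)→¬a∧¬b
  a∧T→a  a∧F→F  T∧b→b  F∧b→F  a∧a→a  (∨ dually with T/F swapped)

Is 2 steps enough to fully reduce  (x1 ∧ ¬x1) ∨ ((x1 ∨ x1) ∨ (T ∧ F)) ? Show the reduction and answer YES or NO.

  start: (x1 ∧ ¬x1) ∨ ((x1 ∨ x1) ∨ (T ∧ F))
  →1  (x1 ∧ ¬x1) ∨ (x1 ∨ (T ∧ F))
  →2  (x1 ∧ ¬x1) ∨ (x1 ∨ F)

Answer: NO — after 2 steps the term is (x1 ∧ ¬x1) ∨ (x1 ∨ F), not yet normal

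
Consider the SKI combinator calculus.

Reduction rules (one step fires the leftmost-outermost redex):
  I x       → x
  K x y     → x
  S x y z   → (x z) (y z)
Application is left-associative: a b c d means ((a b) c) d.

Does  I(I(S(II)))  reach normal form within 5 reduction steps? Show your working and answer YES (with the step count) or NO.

  start: I(I(S(II)))
  step 1: I(S(II))
  step 2: S(II)
  step 3: SI

Answer: YES — reaches normal form SI in 3 ≤ 5 steps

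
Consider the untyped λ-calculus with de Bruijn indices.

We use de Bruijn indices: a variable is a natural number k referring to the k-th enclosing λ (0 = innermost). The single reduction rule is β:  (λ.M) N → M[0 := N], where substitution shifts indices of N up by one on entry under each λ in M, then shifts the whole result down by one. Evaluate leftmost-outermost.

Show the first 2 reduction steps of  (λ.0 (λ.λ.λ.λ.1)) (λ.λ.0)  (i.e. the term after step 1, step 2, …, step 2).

  start: (λ.0 (λ.λ.λ.λ.1)) (λ.λ.0)
  [1] (λ.λ.0) (λ.λ.λ.λ.1)
  [2] λ.0

Answer: after 2 steps: λ.0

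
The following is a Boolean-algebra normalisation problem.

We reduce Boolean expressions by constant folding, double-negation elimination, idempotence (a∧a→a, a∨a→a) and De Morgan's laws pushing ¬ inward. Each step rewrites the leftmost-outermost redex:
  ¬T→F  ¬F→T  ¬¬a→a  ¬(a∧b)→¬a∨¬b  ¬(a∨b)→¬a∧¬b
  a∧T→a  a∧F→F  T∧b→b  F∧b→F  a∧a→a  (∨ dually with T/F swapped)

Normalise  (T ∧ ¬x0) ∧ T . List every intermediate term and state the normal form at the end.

Answer: normal form = ¬x0  (in 2 steps)

Derivation:
  start: (T ∧ ¬x0) ∧ T
  [1] T ∧ ¬x0
  [2] ¬x0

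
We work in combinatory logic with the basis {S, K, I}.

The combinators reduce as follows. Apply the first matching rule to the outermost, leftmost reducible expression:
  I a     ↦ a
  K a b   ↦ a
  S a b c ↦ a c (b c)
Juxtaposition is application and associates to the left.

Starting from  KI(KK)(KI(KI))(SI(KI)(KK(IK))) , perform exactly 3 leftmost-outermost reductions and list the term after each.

Answer: after 3 steps: I(SI(KI)(KK(IK)))

Reduction:
  start: KI(KK)(KI(KI))(SI(KI)(KK(IK)))
  step 1: I(KI(KI))(SI(KI)(KK(IK)))
  step 2: KI(KI)(SI(KI)(KK(IK)))
  step 3: I(SI(KI)(KK(IK)))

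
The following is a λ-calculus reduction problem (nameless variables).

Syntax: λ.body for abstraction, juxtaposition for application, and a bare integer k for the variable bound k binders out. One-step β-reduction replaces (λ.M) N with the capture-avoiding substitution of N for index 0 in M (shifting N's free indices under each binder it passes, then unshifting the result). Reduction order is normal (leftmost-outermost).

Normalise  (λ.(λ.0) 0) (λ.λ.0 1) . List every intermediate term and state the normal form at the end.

  start: (λ.(λ.0) 0) (λ.λ.0 1)
  [1] (λ.0) (λ.λ.0 1)
  [2] λ.λ.0 1

Answer: normal form = λ.λ.0 1  (in 2 steps)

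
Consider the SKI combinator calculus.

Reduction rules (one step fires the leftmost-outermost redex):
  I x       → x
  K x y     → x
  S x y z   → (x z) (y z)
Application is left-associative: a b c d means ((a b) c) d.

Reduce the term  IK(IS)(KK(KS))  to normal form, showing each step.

  start: IK(IS)(KK(KS))
  step 1: K(IS)(KK(KS))
  step 2: IS
  step 3: S

Answer: normal form = S  (in 3 steps)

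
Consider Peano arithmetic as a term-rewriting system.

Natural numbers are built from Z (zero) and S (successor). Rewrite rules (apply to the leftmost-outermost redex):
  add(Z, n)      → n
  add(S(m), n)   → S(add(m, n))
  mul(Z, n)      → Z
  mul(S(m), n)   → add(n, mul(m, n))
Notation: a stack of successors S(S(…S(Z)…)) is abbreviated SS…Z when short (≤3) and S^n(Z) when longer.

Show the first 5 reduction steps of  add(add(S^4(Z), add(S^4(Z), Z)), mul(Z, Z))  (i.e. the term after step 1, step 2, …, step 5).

  start: add(add(S^4(Z), add(S^4(Z), Z)), mul(Z, Z))
  [1] add(S(add(SSSZ, add(S^4(Z), Z))), mul(Z, Z))
  [2] S(add(add(SSSZ, add(S^4(Z), Z)), mul(Z, Z)))
  [3] S(add(S(add(SSZ, add(S^4(Z), Z))), mul(Z, Z)))
  [4] S(S(add(add(SSZ, add(S^4(Z), Z)), mul(Z, Z))))
  [5] S(S(add(S(add(SZ, add(S^4(Z), Z))), mul(Z, Z))))

Answer: after 5 steps: S(S(add(S(add(SZ, add(S^4(Z), Z))), mul(Z, Z))))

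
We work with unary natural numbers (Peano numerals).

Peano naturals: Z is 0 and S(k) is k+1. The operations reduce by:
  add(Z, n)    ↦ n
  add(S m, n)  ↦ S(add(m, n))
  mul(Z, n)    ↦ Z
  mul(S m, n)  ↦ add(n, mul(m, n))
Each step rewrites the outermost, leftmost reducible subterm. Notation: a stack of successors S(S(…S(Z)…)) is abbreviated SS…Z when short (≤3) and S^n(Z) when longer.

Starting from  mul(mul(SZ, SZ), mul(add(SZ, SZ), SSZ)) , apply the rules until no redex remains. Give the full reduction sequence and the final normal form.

Answer: normal form = S^4(Z)  (in 22 steps)

Working:
  start: mul(mul(SZ, SZ), mul(add(SZ, SZ), SSZ))
  step 1: mul(add(SZ, mul(Z, SZ)), mul(add(SZ, SZ), SSZ))
  step 2: mul(S(add(Z, mul(Z, SZ))), mul(add(SZ, SZ), SSZ))
  step 3: add(mul(add(SZ, SZ), SSZ), mul(add(Z, mul(Z, SZ)), mul(add(SZ, SZ), SSZ)))
  step 4: add(mul(S(add(Z, SZ)), SSZ), mul(add(Z, mul(Z, SZ)), mul(add(SZ, SZ), SSZ)))
  step 5: add(add(SSZ, mul(add(Z, SZ), SSZ)), mul(add(Z, mul(Z, SZ)), mul(add(SZ, SZ), SSZ)))
  step 6: add(S(add(SZ, mul(add(Z, SZ), SSZ))), mul(add(Z, mul(Z, SZ)), mul(add(SZ, SZ), SSZ)))
  step 7: S(add(add(SZ, mul(add(Z, SZ), SSZ)), mul(add(Z, mul(Z, SZ)), mul(add(SZ, SZ), SSZ))))
  step 8: S(add(S(add(Z, mul(add(Z, SZ), SSZ))), mul(add(Z, mul(Z, SZ)), mul(add(SZ, SZ), SSZ))))
  step 9: S(S(add(add(Z, mul(add(Z, SZ), SSZ)), mul(add(Z, mul(Z, SZ)), mul(add(SZ, SZ), SSZ)))))
  step 10: S(S(add(mul(add(Z, SZ), SSZ), mul(add(Z, mul(Z, SZ)), mul(add(SZ, SZ), SSZ)))))
  step 11: S(S(add(mul(SZ, SSZ), mul(add(Z, mul(Z, SZ)), mul(add(SZ, SZ), SSZ)))))
  step 12: S(S(add(add(SSZ, mul(Z, SSZ)), mul(add(Z, mul(Z, SZ)), mul(add(SZ, SZ), SSZ)))))
  step 13: S(S(add(S(add(SZ, mul(Z, SSZ))), mul(add(Z, mul(Z, SZ)), mul(add(SZ, SZ), SSZ)))))
  step 14: S(S(S(add(add(SZ, mul(Z, SSZ)), mul(add(Z, mul(Z, SZ)), mul(add(SZ, SZ), SSZ))))))
  step 15: S(S(S(add(S(add(Z, mul(Z, SSZ))), mul(add(Z, mul(Z, SZ)), mul(add(SZ, SZ), SSZ))))))
  step 16: S(S(S(S(add(add(Z, mul(Z, SSZ)), mul(add(Z, mul(Z, SZ)), mul(add(SZ, SZ), SSZ)))))))
  step 17: S(S(S(S(add(mul(Z, SSZ), mul(add(Z, mul(Z, SZ)), mul(add(SZ, SZ), SSZ)))))))
  step 18: S(S(S(S(add(Z, mul(add(Z, mul(Z, SZ)), mul(add(SZ, SZ), SSZ)))))))
  step 19: S(S(S(S(mul(add(Z, mul(Z, SZ)), mul(add(SZ, SZ), SSZ))))))
  step 20: S(S(S(S(mul(mul(Z, SZ), mul(add(SZ, SZ), SSZ))))))
  step 21: S(S(S(S(mul(Z, mul(add(SZ, SZ), SSZ))))))
  step 22: S^4(Z)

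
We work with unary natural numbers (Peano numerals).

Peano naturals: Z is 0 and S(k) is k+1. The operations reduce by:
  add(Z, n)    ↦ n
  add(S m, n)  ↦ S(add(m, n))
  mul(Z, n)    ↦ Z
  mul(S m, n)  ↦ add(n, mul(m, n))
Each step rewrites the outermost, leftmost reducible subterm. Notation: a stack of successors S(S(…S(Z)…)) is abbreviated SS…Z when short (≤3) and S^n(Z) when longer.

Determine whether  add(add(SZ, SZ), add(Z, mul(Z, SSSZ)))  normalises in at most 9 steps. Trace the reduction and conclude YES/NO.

  start: add(add(SZ, SZ), add(Z, mul(Z, SSSZ)))
  step 1: add(S(add(Z, SZ)), add(Z, mul(Z, SSSZ)))
  step 2: S(add(add(Z, SZ), add(Z, mul(Z, SSSZ))))
  step 3: S(add(SZ, add(Z, mul(Z, SSSZ))))
  step 4: S(S(add(Z, add(Z, mul(Z, SSSZ)))))
  step 5: S(S(add(Z, mul(Z, SSSZ))))
  step 6: S(S(mul(Z, SSSZ)))
  step 7: SSZ

Answer: YES — reaches normal form SSZ in 7 ≤ 9 steps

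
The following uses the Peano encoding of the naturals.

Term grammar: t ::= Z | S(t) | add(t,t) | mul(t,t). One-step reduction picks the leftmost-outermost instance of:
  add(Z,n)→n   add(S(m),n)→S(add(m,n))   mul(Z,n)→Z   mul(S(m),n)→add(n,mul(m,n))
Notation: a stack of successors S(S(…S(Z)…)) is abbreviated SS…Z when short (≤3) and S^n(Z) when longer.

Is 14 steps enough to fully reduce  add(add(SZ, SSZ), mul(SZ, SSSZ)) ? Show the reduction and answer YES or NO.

  start: add(add(SZ, SSZ), mul(SZ, SSSZ))
  →1  add(S(add(Z, SSZ)), mul(SZ, SSSZ))
  →2  S(add(add(Z, SSZ), mul(SZ, SSSZ)))
  →3  S(add(SSZ, mul(SZ, SSSZ)))
  →4  S(S(add(SZ, mul(SZ, SSSZ))))
  →5  S(S(S(add(Z, mul(SZ, SSSZ)))))
  →6  S(S(S(mul(SZ, SSSZ))))
  →7  S(S(S(add(SSSZ, mul(Z, SSSZ)))))
  →8  S(S(S(S(add(SSZ, mul(Z, SSSZ))))))
  →9  S(S(S(S(S(add(SZ, mul(Z, SSSZ)))))))
  →10  S(S(S(S(S(S(add(Z, mul(Z, SSSZ))))))))
  →11  S(S(S(S(S(S(mul(Z, SSSZ)))))))
  →12  S^6(Z)

Answer: YES — reaches normal form S^6(Z) in 12 ≤ 14 steps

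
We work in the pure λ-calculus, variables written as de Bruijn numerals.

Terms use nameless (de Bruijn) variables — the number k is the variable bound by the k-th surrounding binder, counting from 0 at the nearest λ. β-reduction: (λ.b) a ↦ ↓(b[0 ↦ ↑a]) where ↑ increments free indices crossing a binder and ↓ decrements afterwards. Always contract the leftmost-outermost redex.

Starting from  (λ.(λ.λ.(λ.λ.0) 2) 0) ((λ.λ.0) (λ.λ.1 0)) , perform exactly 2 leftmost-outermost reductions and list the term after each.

  start: (λ.(λ.λ.(λ.λ.0) 2) 0) ((λ.λ.0) (λ.λ.1 0))
  [1] (λ.λ.(λ.λ.0) ((λ.λ.0) (λ.λ.1 0))) ((λ.λ.0) (λ.λ.1 0))
  [2] λ.(λ.λ.0) ((λ.λ.0) (λ.λ.1 0))

Answer: after 2 steps: λ.(λ.λ.0) ((λ.λ.0) (λ.λ.1 0))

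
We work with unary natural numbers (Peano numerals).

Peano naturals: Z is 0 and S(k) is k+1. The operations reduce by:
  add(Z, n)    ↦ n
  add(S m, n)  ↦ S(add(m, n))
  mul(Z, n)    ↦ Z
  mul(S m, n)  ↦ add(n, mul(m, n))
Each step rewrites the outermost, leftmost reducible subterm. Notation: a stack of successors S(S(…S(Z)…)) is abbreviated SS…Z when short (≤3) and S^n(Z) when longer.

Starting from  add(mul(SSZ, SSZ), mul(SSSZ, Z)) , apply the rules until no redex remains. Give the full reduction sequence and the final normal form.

Answer: normal form = S^4(Z)  (in 21 steps)

Working:
  start: add(mul(SSZ, SSZ), mul(SSSZ, Z))
  step 1: add(add(SSZ, mul(SZ, SSZ)), mul(SSSZ, Z))
  step 2: add(S(add(SZ, mul(SZ, SSZ))), mul(SSSZ, Z))
  step 3: S(add(add(SZ, mul(SZ, SSZ)), mul(SSSZ, Z)))
  step 4: S(add(S(add(Z, mul(SZ, SSZ))), mul(SSSZ, Z)))
  step 5: S(S(add(add(Z, mul(SZ, SSZ)), mul(SSSZ, Z))))
  step 6: S(S(add(mul(SZ, SSZ), mul(SSSZ, Z))))
  step 7: S(S(add(add(SSZ, mul(Z, SSZ)), mul(SSSZ, Z))))
  step 8: S(S(add(S(add(SZ, mul(Z, SSZ))), mul(SSSZ, Z))))
  step 9: S(S(S(add(add(SZ, mul(Z, SSZ)), mul(SSSZ, Z)))))
  step 10: S(S(S(add(S(add(Z, mul(Z, SSZ))), mul(SSSZ, Z)))))
  step 11: S(S(S(S(add(add(Z, mul(Z, SSZ)), mul(SSSZ, Z))))))
  step 12: S(S(S(S(add(mul(Z, SSZ), mul(SSSZ, Z))))))
  step 13: S(S(S(S(add(Z, mul(SSSZ, Z))))))
  step 14: S(S(S(S(mul(SSSZ, Z)))))
  step 15: S(S(S(S(add(Z, mul(SSZ, Z))))))
  step 16: S(S(S(S(mul(SSZ, Z)))))
  step 17: S(S(S(S(add(Z, mul(SZ, Z))))))
  step 18: S(S(S(S(mul(SZ, Z)))))
  step 19: S(S(S(S(add(Z, mul(Z, Z))))))
  step 20: S(S(S(S(mul(Z, Z)))))
  step 21: S^4(Z)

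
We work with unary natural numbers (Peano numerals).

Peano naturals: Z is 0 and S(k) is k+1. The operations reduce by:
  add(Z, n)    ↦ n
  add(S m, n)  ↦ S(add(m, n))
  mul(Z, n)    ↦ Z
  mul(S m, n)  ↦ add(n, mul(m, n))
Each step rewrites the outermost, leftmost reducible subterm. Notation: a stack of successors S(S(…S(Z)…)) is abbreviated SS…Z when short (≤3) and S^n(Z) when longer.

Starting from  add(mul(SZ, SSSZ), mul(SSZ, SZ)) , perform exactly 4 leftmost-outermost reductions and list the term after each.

Answer: after 4 steps: S(add(S(add(SZ, mul(Z, SSSZ))), mul(SSZ, SZ)))

Derivation:
  start: add(mul(SZ, SSSZ), mul(SSZ, SZ))
  →1  add(add(SSSZ, mul(Z, SSSZ)), mul(SSZ, SZ))
  →2  add(S(add(SSZ, mul(Z, SSSZ))), mul(SSZ, SZ))
  →3  S(add(add(SSZ, mul(Z, SSSZ)), mul(SSZ, SZ)))
  →4  S(add(S(add(SZ, mul(Z, SSSZ))), mul(SSZ, SZ)))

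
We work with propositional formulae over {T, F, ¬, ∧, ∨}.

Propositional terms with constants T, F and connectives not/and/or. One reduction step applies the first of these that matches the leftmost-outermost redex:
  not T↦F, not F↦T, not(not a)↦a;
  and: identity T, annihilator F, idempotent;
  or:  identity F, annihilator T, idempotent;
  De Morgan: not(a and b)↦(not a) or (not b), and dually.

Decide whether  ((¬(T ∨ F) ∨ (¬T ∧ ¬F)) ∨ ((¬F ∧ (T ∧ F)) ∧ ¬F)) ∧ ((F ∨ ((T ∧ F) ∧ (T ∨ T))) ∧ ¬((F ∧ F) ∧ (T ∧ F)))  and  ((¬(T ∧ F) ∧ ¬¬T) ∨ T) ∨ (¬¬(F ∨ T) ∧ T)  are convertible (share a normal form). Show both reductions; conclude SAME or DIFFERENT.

Term A:
  start: ((¬(T ∨ F) ∨ (¬T ∧ ¬F)) ∨ ((¬F ∧ (T ∧ F)) ∧ ¬F)) ∧ ((F ∨ ((T ∧ F) ∧ (T ∨ T))) ∧ ¬((F ∧ F) ∧ (T ∧ F)))
  [1] (((¬T ∧ ¬F) ∨ (¬T ∧ ¬F)) ∨ ((¬F ∧ (T ∧ F)) ∧ ¬F)) ∧ ((F ∨ ((T ∧ F) ∧ (T ∨ T))) ∧ ¬((F ∧ F) ∧ (T ∧ F)))
  [2] ((¬T ∧ ¬F) ∨ ((¬F ∧ (T ∧ F)) ∧ ¬F)) ∧ ((F ∨ ((T ∧ F) ∧ (T ∨ T))) ∧ ¬((F ∧ F) ∧ (T ∧ F)))
  [3] ((F ∧ ¬F) ∨ ((¬F ∧ (T ∧ F)) ∧ ¬F)) ∧ ((F ∨ ((T ∧ F) ∧ (T ∨ T))) ∧ ¬((F ∧ F) ∧ (T ∧ F)))
  [4] (F ∨ ((¬F ∧ (T ∧ F)) ∧ ¬F)) ∧ ((F ∨ ((T ∧ F) ∧ (T ∨ T))) ∧ ¬((F ∧ F) ∧ (T ∧ F)))
  [5] ((¬F ∧ (T ∧ F)) ∧ ¬F) ∧ ((F ∨ ((T ∧ F) ∧ (T ∨ T))) ∧ ¬((F ∧ F) ∧ (T ∧ F)))
  [6] ((T ∧ (T ∧ F)) ∧ ¬F) ∧ ((F ∨ ((T ∧ F) ∧ (T ∨ T))) ∧ ¬((F ∧ F) ∧ (T ∧ F)))
  [7] ((T ∧ F) ∧ ¬F) ∧ ((F ∨ ((T ∧ F) ∧ (T ∨ T))) ∧ ¬((F ∧ F) ∧ (T ∧ F)))
  [8] (F ∧ ¬F) ∧ ((F ∨ ((T ∧ F) ∧ (T ∨ T))) ∧ ¬((F ∧ F) ∧ (T ∧ F)))
  [9] F ∧ ((F ∨ ((T ∧ F) ∧ (T ∨ T))) ∧ ¬((F ∧ F) ∧ (T ∧ F)))
  [10] F

Term B:
  start: ((¬(T ∧ F) ∧ ¬¬T) ∨ T) ∨ (¬¬(F ∨ T) ∧ T)
  [1] T ∨ (¬¬(F ∨ T) ∧ T)
  [2] T

Answer: DIFFERENT — A ⇓ F, B ⇓ T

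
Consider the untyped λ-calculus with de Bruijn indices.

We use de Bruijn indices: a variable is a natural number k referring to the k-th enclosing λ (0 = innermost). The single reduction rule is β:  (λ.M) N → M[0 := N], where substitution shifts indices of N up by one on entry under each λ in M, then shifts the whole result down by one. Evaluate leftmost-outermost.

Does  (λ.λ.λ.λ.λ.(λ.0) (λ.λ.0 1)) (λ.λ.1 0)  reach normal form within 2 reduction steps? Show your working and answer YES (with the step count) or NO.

  start: (λ.λ.λ.λ.λ.(λ.0) (λ.λ.0 1)) (λ.λ.1 0)
  [1] λ.λ.λ.λ.(λ.0) (λ.λ.0 1)
  [2] λ.λ.λ.λ.λ.λ.0 1

Answer: YES — reaches normal form λ.λ.λ.λ.λ.λ.0 1 in 2 ≤ 2 steps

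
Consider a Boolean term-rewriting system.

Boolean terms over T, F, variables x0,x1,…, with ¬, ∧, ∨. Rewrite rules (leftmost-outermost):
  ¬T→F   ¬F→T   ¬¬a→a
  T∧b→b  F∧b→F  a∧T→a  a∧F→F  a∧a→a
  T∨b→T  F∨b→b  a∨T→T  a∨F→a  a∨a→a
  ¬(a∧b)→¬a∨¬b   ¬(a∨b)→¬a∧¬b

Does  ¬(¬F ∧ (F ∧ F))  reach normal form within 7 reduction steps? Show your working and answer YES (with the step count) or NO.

Answer: YES — reaches normal form T in 6 ≤ 7 steps

Reduction:
  start: ¬(¬F ∧ (F ∧ F))
  →1  ¬¬F ∨ ¬(F ∧ F)
  →2  F ∨ ¬(F ∧ F)
  →3  ¬(F ∧ F)
  →4  ¬F ∨ ¬F
  →5  ¬F
  →6  T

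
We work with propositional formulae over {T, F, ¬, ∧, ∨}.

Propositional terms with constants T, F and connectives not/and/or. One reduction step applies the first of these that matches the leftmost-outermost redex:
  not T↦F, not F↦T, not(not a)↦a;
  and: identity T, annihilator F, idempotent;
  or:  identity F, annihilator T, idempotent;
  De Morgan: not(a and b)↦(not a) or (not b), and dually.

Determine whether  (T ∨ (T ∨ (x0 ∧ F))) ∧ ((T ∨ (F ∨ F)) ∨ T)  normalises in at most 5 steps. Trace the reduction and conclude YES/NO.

Answer: YES — reaches normal form T in 3 ≤ 5 steps

Reduction:
  start: (T ∨ (T ∨ (x0 ∧ F))) ∧ ((T ∨ (F ∨ F)) ∨ T)
  →1  T ∧ ((T ∨ (F ∨ F)) ∨ T)
  →2  (T ∨ (F ∨ F)) ∨ T
  →3  T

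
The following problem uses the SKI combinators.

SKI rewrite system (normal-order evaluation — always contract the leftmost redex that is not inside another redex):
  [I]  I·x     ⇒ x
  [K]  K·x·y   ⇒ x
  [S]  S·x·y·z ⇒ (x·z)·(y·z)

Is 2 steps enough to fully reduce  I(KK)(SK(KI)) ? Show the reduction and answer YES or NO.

  start: I(KK)(SK(KI))
  [1] KK(SK(KI))
  [2] K

Answer: YES — reaches normal form K in 2 ≤ 2 steps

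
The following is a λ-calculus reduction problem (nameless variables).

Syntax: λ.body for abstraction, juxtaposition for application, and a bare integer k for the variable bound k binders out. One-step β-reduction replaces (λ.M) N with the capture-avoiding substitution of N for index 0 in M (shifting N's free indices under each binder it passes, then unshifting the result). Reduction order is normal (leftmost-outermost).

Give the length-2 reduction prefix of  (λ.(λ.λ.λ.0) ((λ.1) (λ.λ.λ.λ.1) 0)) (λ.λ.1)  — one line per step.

Answer: after 2 steps: λ.λ.0

Working:
  start: (λ.(λ.λ.λ.0) ((λ.1) (λ.λ.λ.λ.1) 0)) (λ.λ.1)
  →1  (λ.λ.λ.0) ((λ.λ.λ.1) (λ.λ.λ.λ.1) (λ.λ.1))
  →2  λ.λ.0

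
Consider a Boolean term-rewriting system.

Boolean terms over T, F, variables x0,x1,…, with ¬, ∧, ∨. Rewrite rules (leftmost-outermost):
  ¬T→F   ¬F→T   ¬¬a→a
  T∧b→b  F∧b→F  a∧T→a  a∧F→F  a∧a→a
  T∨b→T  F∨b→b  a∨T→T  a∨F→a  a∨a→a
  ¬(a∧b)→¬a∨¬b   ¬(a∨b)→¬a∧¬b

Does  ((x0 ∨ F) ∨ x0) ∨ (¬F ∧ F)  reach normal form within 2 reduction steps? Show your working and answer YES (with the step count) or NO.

Answer: NO — after 2 steps the term is x0 ∨ (¬F ∧ F), not yet normal

Reduction:
  start: ((x0 ∨ F) ∨ x0) ∨ (¬F ∧ F)
  step 1: (x0 ∨ x0) ∨ (¬F ∧ F)
  step 2: x0 ∨ (¬F ∧ F)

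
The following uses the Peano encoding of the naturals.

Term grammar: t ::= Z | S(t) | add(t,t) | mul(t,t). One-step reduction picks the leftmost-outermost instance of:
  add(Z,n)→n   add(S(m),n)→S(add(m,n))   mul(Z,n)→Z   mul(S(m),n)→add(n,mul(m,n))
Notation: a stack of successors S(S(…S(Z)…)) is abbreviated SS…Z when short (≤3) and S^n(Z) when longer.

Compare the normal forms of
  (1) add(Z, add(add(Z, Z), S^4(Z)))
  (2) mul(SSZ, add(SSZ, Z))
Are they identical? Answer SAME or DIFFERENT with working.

Answer: SAME — A ⇓ S^4(Z), B ⇓ S^4(Z)

Reduction:
Term A:
  start: add(Z, add(add(Z, Z), S^4(Z)))
  [1] add(add(Z, Z), S^4(Z))
  [2] add(Z, S^4(Z))
  [3] S^4(Z)

Term B:
  start: mul(SSZ, add(SSZ, Z))
  [1] add(add(SSZ, Z), mul(SZ, add(SSZ, Z)))
  [2] add(S(add(SZ, Z)), mul(SZ, add(SSZ, Z)))
  [3] S(add(add(SZ, Z), mul(SZ, add(SSZ, Z))))
  [4] S(add(S(add(Z, Z)), mul(SZ, add(SSZ, Z))))
  [5] S(S(add(add(Z, Z), mul(SZ, add(SSZ, Z)))))
  [6] S(S(add(Z, mul(SZ, add(SSZ, Z)))))
  [7] S(S(mul(SZ, add(SSZ, Z))))
  [8] S(S(add(add(SSZ, Z), mul(Z, add(SSZ, Z)))))
  [9] S(S(add(S(add(SZ, Z)), mul(Z, add(SSZ, Z)))))
  [10] S(S(S(add(add(SZ, Z), mul(Z, add(SSZ, Z))))))
  [11] S(S(S(add(S(add(Z, Z)), mul(Z, add(SSZ, Z))))))
  [12] S(S(S(S(add(add(Z, Z), mul(Z, add(SSZ, Z)))))))
  [13] S(S(S(S(add(Z, mul(Z, add(SSZ, Z)))))))
  [14] S(S(S(S(mul(Z, add(SSZ, Z))))))
  [15] S^4(Z)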